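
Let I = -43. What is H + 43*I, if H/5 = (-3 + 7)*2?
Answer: -1809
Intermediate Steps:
H = 40 (H = 5*((-3 + 7)*2) = 5*(4*2) = 5*8 = 40)
H + 43*I = 40 + 43*(-43) = 40 - 1849 = -1809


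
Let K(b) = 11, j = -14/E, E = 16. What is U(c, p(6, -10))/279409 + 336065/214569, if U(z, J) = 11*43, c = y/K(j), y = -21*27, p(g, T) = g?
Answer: 94001076722/59952509721 ≈ 1.5679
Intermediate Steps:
j = -7/8 (j = -14/16 = -14*1/16 = -7/8 ≈ -0.87500)
y = -567
c = -567/11 ≈ -51.545
U(z, J) = 473
U(c, p(6, -10))/279409 + 336065/214569 = 473/279409 + 336065/214569 = 94001076722/59952509721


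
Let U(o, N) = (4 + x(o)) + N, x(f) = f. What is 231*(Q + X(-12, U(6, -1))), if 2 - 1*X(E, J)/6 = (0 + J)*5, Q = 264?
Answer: 1386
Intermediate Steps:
U(o, N) = 4 + N + o (U(o, N) = (4 + o) + N = 4 + N + o)
X(E, J) = 12 - 30*J (X(E, J) = 12 - 6*(0 + J)*5 = 12 - 6*J*5 = 12 - 30*J)
231*(Q + X(-12, U(6, -1))) = 231*(264 + (12 - 30*(4 - 1 + 6))) = 231*(264 + (12 - 30*9)) = 231*(264 + (12 - 270)) = 231*(264 - 258) = 231*6 = 1386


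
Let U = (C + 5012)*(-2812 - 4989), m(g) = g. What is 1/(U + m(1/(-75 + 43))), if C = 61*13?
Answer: -32/1449113761 ≈ -2.2082e-8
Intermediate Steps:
C = 793
U = -45284805 (U = (793 + 5012)*(-2812 - 4989) = 5805*(-7801) = -45284805)
1/(U + m(1/(-75 + 43))) = 1/(-45284805 + 1/(-75 + 43)) = 1/(-45284805 + 1/(-32)) = 1/(-45284805 - 1/32) = 1/(-1449113761/32) = -32/1449113761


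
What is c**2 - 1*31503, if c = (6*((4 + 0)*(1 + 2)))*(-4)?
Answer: 51441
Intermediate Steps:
c = -288 (c = (6*(4*3))*(-4) = (6*12)*(-4) = 72*(-4) = -288)
c**2 - 1*31503 = (-288)**2 - 1*31503 = 82944 - 31503 = 51441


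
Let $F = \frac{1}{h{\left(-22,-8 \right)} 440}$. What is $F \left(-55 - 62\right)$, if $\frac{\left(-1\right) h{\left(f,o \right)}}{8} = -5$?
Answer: $- \frac{117}{17600} \approx -0.0066477$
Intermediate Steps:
$h{\left(f,o \right)} = 40$ ($h{\left(f,o \right)} = \left(-8\right) \left(-5\right) = 40$)
$F = \frac{1}{17600}$ ($F = \frac{1}{40 \cdot 440} = \frac{1}{40} \cdot \frac{1}{440} = \frac{1}{17600} \approx 5.6818 \cdot 10^{-5}$)
$F \left(-55 - 62\right) = \frac{-55 - 62}{17600} = \frac{1}{17600} \left(-117\right) = - \frac{117}{17600}$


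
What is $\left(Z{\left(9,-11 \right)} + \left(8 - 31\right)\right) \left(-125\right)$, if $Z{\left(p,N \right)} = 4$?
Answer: $2375$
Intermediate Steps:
$\left(Z{\left(9,-11 \right)} + \left(8 - 31\right)\right) \left(-125\right) = \left(4 + \left(8 - 31\right)\right) \left(-125\right) = \left(4 - 23\right) \left(-125\right) = \left(-19\right) \left(-125\right) = 2375$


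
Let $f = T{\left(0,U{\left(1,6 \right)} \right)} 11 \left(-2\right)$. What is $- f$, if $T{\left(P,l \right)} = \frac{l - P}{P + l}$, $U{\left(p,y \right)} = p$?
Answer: $22$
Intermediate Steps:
$T{\left(P,l \right)} = \frac{l - P}{P + l}$
$f = -22$ ($f = \frac{1 - 0}{0 + 1} \cdot 11 \left(-2\right) = \frac{1 + 0}{1} \cdot 11 \left(-2\right) = 1 \cdot 1 \cdot 11 \left(-2\right) = 1 \cdot 11 \left(-2\right) = 11 \left(-2\right) = -22$)
$- f = \left(-1\right) \left(-22\right) = 22$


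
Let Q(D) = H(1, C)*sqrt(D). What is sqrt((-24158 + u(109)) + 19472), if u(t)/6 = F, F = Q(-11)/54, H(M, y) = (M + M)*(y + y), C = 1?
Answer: sqrt(-42174 + 4*I*sqrt(11))/3 ≈ 0.010767 + 68.454*I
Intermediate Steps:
H(M, y) = 4*M*y (H(M, y) = (2*M)*(2*y) = 4*M*y)
Q(D) = 4*sqrt(D) (Q(D) = (4*1*1)*sqrt(D) = 4*sqrt(D))
F = 2*I*sqrt(11)/27 (F = (4*sqrt(-11))/54 = (4*(I*sqrt(11)))*(1/54) = (4*I*sqrt(11))*(1/54) = 2*I*sqrt(11)/27 ≈ 0.24568*I)
u(t) = 4*I*sqrt(11)/9 (u(t) = 6*(2*I*sqrt(11)/27) = 4*I*sqrt(11)/9)
sqrt((-24158 + u(109)) + 19472) = sqrt((-24158 + 4*I*sqrt(11)/9) + 19472) = sqrt(-4686 + 4*I*sqrt(11)/9)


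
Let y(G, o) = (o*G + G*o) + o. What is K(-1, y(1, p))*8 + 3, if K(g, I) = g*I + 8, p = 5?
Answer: -53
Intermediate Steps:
y(G, o) = o + 2*G*o (y(G, o) = (G*o + G*o) + o = 2*G*o + o = o + 2*G*o)
K(g, I) = 8 + I*g (K(g, I) = I*g + 8 = 8 + I*g)
K(-1, y(1, p))*8 + 3 = (8 + (5*(1 + 2*1))*(-1))*8 + 3 = (8 + (5*(1 + 2))*(-1))*8 + 3 = (8 + (5*3)*(-1))*8 + 3 = (8 + 15*(-1))*8 + 3 = (8 - 15)*8 + 3 = -7*8 + 3 = -56 + 3 = -53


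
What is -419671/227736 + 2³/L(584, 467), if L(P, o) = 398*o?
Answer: -39000374099/21164189688 ≈ -1.8428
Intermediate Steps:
-419671/227736 + 2³/L(584, 467) = -419671/227736 + 2³/((398*467)) = -419671*1/227736 + 8/185866 = -419671/227736 + 8*(1/185866) = -419671/227736 + 4/92933 = -39000374099/21164189688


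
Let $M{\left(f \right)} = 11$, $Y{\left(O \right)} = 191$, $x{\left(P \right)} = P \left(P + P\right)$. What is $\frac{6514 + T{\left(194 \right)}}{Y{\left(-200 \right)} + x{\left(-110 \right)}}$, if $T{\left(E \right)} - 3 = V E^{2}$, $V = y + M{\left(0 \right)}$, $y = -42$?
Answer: $- \frac{1160199}{24391} \approx -47.567$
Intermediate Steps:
$x{\left(P \right)} = 2 P^{2}$ ($x{\left(P \right)} = P 2 P = 2 P^{2}$)
$V = -31$ ($V = -42 + 11 = -31$)
$T{\left(E \right)} = 3 - 31 E^{2}$
$\frac{6514 + T{\left(194 \right)}}{Y{\left(-200 \right)} + x{\left(-110 \right)}} = \frac{6514 + \left(3 - 31 \cdot 194^{2}\right)}{191 + 2 \left(-110\right)^{2}} = \frac{6514 + \left(3 - 1166716\right)}{191 + 2 \cdot 12100} = \frac{6514 + \left(3 - 1166716\right)}{191 + 24200} = \frac{6514 - 1166713}{24391} = \left(-1160199\right) \frac{1}{24391} = - \frac{1160199}{24391}$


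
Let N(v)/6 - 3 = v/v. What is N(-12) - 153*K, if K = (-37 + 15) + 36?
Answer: -2118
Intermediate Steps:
K = 14 (K = -22 + 36 = 14)
N(v) = 24 (N(v) = 18 + 6*(v/v) = 18 + 6*1 = 18 + 6 = 24)
N(-12) - 153*K = 24 - 153*14 = 24 - 2142 = -2118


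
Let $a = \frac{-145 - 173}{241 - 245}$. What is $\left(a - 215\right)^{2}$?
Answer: $\frac{73441}{4} \approx 18360.0$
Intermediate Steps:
$a = \frac{159}{2}$ ($a = - \frac{318}{-4} = \left(-318\right) \left(- \frac{1}{4}\right) = \frac{159}{2} \approx 79.5$)
$\left(a - 215\right)^{2} = \left(\frac{159}{2} - 215\right)^{2} = \left(- \frac{271}{2}\right)^{2} = \frac{73441}{4}$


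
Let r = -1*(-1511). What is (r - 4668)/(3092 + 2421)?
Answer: -3157/5513 ≈ -0.57265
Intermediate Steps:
r = 1511
(r - 4668)/(3092 + 2421) = (1511 - 4668)/(3092 + 2421) = -3157/5513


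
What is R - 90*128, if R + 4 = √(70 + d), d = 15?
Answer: -11524 + √85 ≈ -11515.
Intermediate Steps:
R = -4 + √85 (R = -4 + √(70 + 15) = -4 + √85 ≈ 5.2195)
R - 90*128 = (-4 + √85) - 90*128 = (-4 + √85) - 11520 = -11524 + √85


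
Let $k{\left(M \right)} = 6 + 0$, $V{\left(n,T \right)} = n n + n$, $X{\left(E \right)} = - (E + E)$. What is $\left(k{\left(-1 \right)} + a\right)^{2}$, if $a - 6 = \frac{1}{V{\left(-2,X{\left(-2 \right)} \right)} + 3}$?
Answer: $\frac{3721}{25} \approx 148.84$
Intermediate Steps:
$X{\left(E \right)} = - 2 E$
$V{\left(n,T \right)} = n + n^{2}$ ($V{\left(n,T \right)} = n^{2} + n = n + n^{2}$)
$k{\left(M \right)} = 6$
$a = \frac{31}{5}$ ($a = 6 + \frac{1}{- 2 \left(1 - 2\right) + 3} = 6 + \frac{1}{\left(-2\right) \left(-1\right) + 3} = 6 + \frac{1}{2 + 3} = 6 + \frac{1}{5} = \frac{31}{5} \approx 6.2$)
$\left(k{\left(-1 \right)} + a\right)^{2} = \left(6 + \frac{31}{5}\right)^{2} = \left(\frac{61}{5}\right)^{2} = \frac{3721}{25}$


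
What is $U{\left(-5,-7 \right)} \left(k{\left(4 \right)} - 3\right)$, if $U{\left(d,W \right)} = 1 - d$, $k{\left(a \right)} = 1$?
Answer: $-12$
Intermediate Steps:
$U{\left(-5,-7 \right)} \left(k{\left(4 \right)} - 3\right) = \left(1 - -5\right) \left(1 - 3\right) = \left(1 + 5\right) \left(1 + \left(-21 + 18\right)\right) = 6 \left(1 - 3\right) = 6 \left(-2\right) = -12$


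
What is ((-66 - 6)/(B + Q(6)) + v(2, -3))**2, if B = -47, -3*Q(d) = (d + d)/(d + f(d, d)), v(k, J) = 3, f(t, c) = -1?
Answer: 1159929/57121 ≈ 20.307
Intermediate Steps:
Q(d) = -2*d/(3*(-1 + d)) (Q(d) = -(d + d)/(3*(d - 1)) = -2*d/(3*(-1 + d)))
((-66 - 6)/(B + Q(6)) + v(2, -3))**2 = ((-66 - 6)/(-47 - 2*6/(-3 + 3*6)) + 3)**2 = (-72/(-47 - 2*6/(-3 + 18)) + 3)**2 = (-72/(-47 - 2*6/15) + 3)**2 = (-72/(-47 - 2*6*1/15) + 3)**2 = (-72/(-47 - 4/5) + 3)**2 = (-72/(-239/5) + 3)**2 = (-72*(-5/239) + 3)**2 = (360/239 + 3)**2 = (1077/239)**2 = 1159929/57121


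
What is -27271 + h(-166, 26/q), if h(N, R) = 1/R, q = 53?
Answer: -708993/26 ≈ -27269.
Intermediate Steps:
-27271 + h(-166, 26/q) = -27271 + 1/(26/53) = -27271 + 53/26 = -708993/26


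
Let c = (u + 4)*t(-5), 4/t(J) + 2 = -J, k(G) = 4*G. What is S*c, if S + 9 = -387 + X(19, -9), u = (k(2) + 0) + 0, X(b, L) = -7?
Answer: -6448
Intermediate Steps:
t(J) = 4/(-2 - J)
u = 8 (u = (4*2 + 0) + 0 = (8 + 0) + 0 = 8 + 0 = 8)
c = 16 (c = (8 + 4)*(-4/(2 - 5)) = 12*(-4/(-3)) = 12*(-4*(-⅓)) = 12*(4/3) = 16)
S = -403 (S = -9 + (-387 - 7) = -9 - 394 = -403)
S*c = -403*16 = -6448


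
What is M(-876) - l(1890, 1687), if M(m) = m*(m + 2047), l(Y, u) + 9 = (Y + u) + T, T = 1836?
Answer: -1031200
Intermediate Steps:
l(Y, u) = 1827 + Y + u (l(Y, u) = -9 + ((Y + u) + 1836) = -9 + (1836 + Y + u) = 1827 + Y + u)
M(m) = m*(2047 + m)
M(-876) - l(1890, 1687) = -876*(2047 - 876) - (1827 + 1890 + 1687) = -876*1171 - 1*5404 = -1025796 - 5404 = -1031200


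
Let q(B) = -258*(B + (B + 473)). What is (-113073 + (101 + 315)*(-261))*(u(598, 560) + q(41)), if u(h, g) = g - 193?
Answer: 31656575127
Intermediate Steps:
q(B) = -122034 - 516*B (q(B) = -258*(B + (473 + B)) = -258*(473 + 2*B) = -122034 - 516*B)
u(h, g) = -193 + g
(-113073 + (101 + 315)*(-261))*(u(598, 560) + q(41)) = (-113073 + (101 + 315)*(-261))*((-193 + 560) + (-122034 - 516*41)) = (-113073 + 416*(-261))*(367 + (-122034 - 21156)) = (-113073 - 108576)*(367 - 143190) = -221649*(-142823) = 31656575127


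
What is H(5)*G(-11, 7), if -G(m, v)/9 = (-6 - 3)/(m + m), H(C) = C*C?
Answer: -2025/22 ≈ -92.045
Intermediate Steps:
H(C) = C²
G(m, v) = 81/(2*m) (G(m, v) = -9*(-6 - 3)/(m + m) = -(-81)/(2*m) = 81/(2*m))
H(5)*G(-11, 7) = 5²*((81/2)/(-11)) = 25*((81/2)*(-1/11)) = 25*(-81/22) = -2025/22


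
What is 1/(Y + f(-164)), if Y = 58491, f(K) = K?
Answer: 1/58327 ≈ 1.7145e-5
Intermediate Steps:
1/(Y + f(-164)) = 1/(58491 - 164) = 1/58327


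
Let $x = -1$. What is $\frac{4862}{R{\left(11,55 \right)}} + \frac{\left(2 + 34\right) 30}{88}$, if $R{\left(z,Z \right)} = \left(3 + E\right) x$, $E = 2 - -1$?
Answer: $- \frac{26336}{33} \approx -798.06$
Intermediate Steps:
$E = 3$ ($E = 2 + 1 = 3$)
$R{\left(z,Z \right)} = -6$ ($R{\left(z,Z \right)} = \left(3 + 3\right) \left(-1\right) = 6 \left(-1\right) = -6$)
$\frac{4862}{R{\left(11,55 \right)}} + \frac{\left(2 + 34\right) 30}{88} = \frac{4862}{-6} + \frac{\left(2 + 34\right) 30}{88} = 4862 \left(- \frac{1}{6}\right) + 36 \cdot 30 \cdot \frac{1}{88} = - \frac{2431}{3} + 1080 \cdot \frac{1}{88} = - \frac{2431}{3} + \frac{135}{11} = - \frac{26336}{33}$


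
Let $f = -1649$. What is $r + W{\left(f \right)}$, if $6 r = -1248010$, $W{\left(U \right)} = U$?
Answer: $- \frac{628952}{3} \approx -2.0965 \cdot 10^{5}$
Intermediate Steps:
$r = - \frac{624005}{3}$ ($r = \frac{1}{6} \left(-1248010\right) = - \frac{624005}{3} \approx -2.08 \cdot 10^{5}$)
$r + W{\left(f \right)} = - \frac{624005}{3} - 1649 = - \frac{628952}{3}$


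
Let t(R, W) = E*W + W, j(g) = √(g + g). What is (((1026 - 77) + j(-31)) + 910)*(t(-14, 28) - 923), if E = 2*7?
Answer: -935077 - 503*I*√62 ≈ -9.3508e+5 - 3960.6*I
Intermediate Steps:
E = 14
j(g) = √2*√g (j(g) = √(2*g) = √2*√g)
t(R, W) = 15*W (t(R, W) = 14*W + W = 15*W)
(((1026 - 77) + j(-31)) + 910)*(t(-14, 28) - 923) = (((1026 - 77) + √2*√(-31)) + 910)*(15*28 - 923) = ((949 + √2*(I*√31)) + 910)*(420 - 923) = ((949 + I*√62) + 910)*(-503) = (1859 + I*√62)*(-503) = -935077 - 503*I*√62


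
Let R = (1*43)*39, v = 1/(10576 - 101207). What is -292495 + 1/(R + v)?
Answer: -44455784373439/151988186 ≈ -2.9250e+5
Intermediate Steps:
v = -1/90631 (v = 1/(-90631) = -1/90631 ≈ -1.1034e-5)
R = 1677 (R = 43*39 = 1677)
-292495 + 1/(R + v) = -292495 + 1/(1677 - 1/90631) = -292495 + 1/(151988186/90631) = -292495 + 90631/151988186 = -44455784373439/151988186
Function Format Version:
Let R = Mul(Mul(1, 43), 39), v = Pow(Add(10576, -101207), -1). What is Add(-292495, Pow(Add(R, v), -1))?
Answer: Rational(-44455784373439, 151988186) ≈ -2.9250e+5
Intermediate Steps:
v = Rational(-1, 90631) (v = Pow(-90631, -1) = Rational(-1, 90631) ≈ -1.1034e-5)
R = 1677 (R = Mul(43, 39) = 1677)
Add(-292495, Pow(Add(R, v), -1)) = Add(-292495, Pow(Add(1677, Rational(-1, 90631)), -1)) = Add(-292495, Pow(Rational(151988186, 90631), -1)) = Add(-292495, Rational(90631, 151988186)) = Rational(-44455784373439, 151988186)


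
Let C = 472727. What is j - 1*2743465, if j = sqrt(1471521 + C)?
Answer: -2743465 + 2*sqrt(486062) ≈ -2.7421e+6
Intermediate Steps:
j = 2*sqrt(486062) (j = sqrt(1471521 + 472727) = sqrt(1944248) = 2*sqrt(486062) ≈ 1394.4)
j - 1*2743465 = 2*sqrt(486062) - 1*2743465 = 2*sqrt(486062) - 2743465 = -2743465 + 2*sqrt(486062)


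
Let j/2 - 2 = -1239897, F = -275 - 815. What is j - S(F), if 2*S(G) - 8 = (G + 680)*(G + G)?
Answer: -2926694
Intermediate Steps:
F = -1090
j = -2479790 (j = 4 + 2*(-1239897) = 4 - 2479794 = -2479790)
S(G) = 4 + G*(680 + G) (S(G) = 4 + ((G + 680)*(G + G))/2 = 4 + ((680 + G)*(2*G))/2 = 4 + (2*G*(680 + G))/2 = 4 + G*(680 + G))
j - S(F) = -2479790 - (4 + (-1090)**2 + 680*(-1090)) = -2479790 - (4 + 1188100 - 741200) = -2479790 - 1*446904 = -2479790 - 446904 = -2926694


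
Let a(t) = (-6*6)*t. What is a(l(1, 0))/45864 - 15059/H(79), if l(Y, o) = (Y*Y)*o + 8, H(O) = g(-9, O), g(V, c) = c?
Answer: -9592899/50323 ≈ -190.63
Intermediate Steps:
H(O) = O
l(Y, o) = 8 + o*Y² (l(Y, o) = Y²*o + 8 = o*Y² + 8 = 8 + o*Y²)
a(t) = -36*t
a(l(1, 0))/45864 - 15059/H(79) = -36*(8 + 0*1²)/45864 - 15059/79 = -36*(8 + 0*1)*(1/45864) - 15059*1/79 = -36*(8 + 0)*(1/45864) - 15059/79 = -36*8*(1/45864) - 15059/79 = -288*1/45864 - 15059/79 = -4/637 - 15059/79 = -9592899/50323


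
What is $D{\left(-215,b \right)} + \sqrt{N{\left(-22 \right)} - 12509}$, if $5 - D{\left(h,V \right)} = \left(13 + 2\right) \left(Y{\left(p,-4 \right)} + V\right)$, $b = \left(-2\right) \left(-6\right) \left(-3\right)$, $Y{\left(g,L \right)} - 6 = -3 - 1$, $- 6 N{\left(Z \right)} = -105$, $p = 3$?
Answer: $515 + \frac{i \sqrt{49966}}{2} \approx 515.0 + 111.77 i$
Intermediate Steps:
$N{\left(Z \right)} = \frac{35}{2}$ ($N{\left(Z \right)} = \left(- \frac{1}{6}\right) \left(-105\right) = \frac{35}{2}$)
$Y{\left(g,L \right)} = 2$ ($Y{\left(g,L \right)} = 6 - 4 = 2$)
$b = -36$ ($b = 12 \left(-3\right) = -36$)
$D{\left(h,V \right)} = -25 - 15 V$ ($D{\left(h,V \right)} = 5 - \left(13 + 2\right) \left(2 + V\right) = 5 - 15 \left(2 + V\right) = 5 - \left(30 + 15 V\right) = -25 - 15 V$)
$D{\left(-215,b \right)} + \sqrt{N{\left(-22 \right)} - 12509} = \left(-25 - -540\right) + \sqrt{\frac{35}{2} - 12509} = \left(-25 + 540\right) + \sqrt{- \frac{24983}{2}} = 515 + \frac{i \sqrt{49966}}{2}$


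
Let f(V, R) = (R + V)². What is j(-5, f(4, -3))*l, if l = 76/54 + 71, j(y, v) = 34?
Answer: 66470/27 ≈ 2461.9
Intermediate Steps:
l = 1955/27 (l = 76*(1/54) + 71 = 38/27 + 71 = 1955/27 ≈ 72.407)
j(-5, f(4, -3))*l = 34*(1955/27) = 66470/27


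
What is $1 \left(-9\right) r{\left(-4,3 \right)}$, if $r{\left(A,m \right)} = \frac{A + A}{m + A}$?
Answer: $-72$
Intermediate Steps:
$r{\left(A,m \right)} = \frac{2 A}{A + m}$
$1 \left(-9\right) r{\left(-4,3 \right)} = 1 \left(-9\right) 2 \left(-4\right) \frac{1}{-4 + 3} = - 9 \cdot 2 \left(-4\right) \frac{1}{-1} = - 9 \cdot 2 \left(-4\right) \left(-1\right) = \left(-9\right) 8 = -72$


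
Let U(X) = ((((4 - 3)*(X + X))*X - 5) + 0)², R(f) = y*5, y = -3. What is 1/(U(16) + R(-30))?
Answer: 1/257034 ≈ 3.8905e-6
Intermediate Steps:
R(f) = -15 (R(f) = -3*5 = -15)
U(X) = (-5 + 2*X²)² (U(X) = (((1*(2*X))*X - 5) + 0)² = (((2*X)*X - 5) + 0)² = ((2*X² - 5) + 0)² = ((-5 + 2*X²) + 0)² = (-5 + 2*X²)²)
1/(U(16) + R(-30)) = 1/((-5 + 2*16²)² - 15) = 1/((-5 + 2*256)² - 15) = 1/((-5 + 512)² - 15) = 1/(507² - 15) = 1/(257049 - 15) = 1/257034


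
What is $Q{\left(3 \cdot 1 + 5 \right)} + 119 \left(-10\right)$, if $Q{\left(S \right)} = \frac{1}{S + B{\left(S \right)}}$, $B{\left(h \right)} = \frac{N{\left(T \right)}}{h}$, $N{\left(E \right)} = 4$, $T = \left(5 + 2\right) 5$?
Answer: $- \frac{20228}{17} \approx -1189.9$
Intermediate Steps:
$T = 35$ ($T = 7 \cdot 5 = 35$)
$B{\left(h \right)} = \frac{4}{h}$
$Q{\left(S \right)} = \frac{1}{S + \frac{4}{S}}$
$Q{\left(3 \cdot 1 + 5 \right)} + 119 \left(-10\right) = \frac{3 \cdot 1 + 5}{4 + \left(3 \cdot 1 + 5\right)^{2}} + 119 \left(-10\right) = \frac{3 + 5}{4 + \left(3 + 5\right)^{2}} - 1190 = \frac{8}{4 + 8^{2}} - 1190 = \frac{8}{4 + 64} - 1190 = \frac{8}{68} - 1190 = 8 \cdot \frac{1}{68} - 1190 = \frac{2}{17} - 1190 = - \frac{20228}{17}$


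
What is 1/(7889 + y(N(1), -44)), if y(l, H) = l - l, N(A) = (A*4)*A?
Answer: 1/7889 ≈ 0.00012676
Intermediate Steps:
N(A) = 4*A² (N(A) = (4*A)*A = 4*A²)
y(l, H) = 0
1/(7889 + y(N(1), -44)) = 1/(7889 + 0) = 1/7889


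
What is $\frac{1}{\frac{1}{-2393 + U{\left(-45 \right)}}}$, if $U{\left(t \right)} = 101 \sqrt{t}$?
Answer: $-2393 + 303 i \sqrt{5} \approx -2393.0 + 677.53 i$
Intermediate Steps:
$\frac{1}{\frac{1}{-2393 + U{\left(-45 \right)}}} = \frac{1}{\frac{1}{-2393 + 101 \sqrt{-45}}} = \frac{1}{\frac{1}{-2393 + 101 \cdot 3 i \sqrt{5}}} = \frac{1}{\frac{1}{-2393 + 303 i \sqrt{5}}} = -2393 + 303 i \sqrt{5}$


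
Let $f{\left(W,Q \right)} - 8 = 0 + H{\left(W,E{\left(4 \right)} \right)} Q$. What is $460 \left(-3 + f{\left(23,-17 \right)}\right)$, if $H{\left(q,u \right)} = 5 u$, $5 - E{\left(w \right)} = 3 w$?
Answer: $276000$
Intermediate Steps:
$E{\left(w \right)} = 5 - 3 w$
$f{\left(W,Q \right)} = 8 - 35 Q$ ($f{\left(W,Q \right)} = 8 + \left(0 + 5 \left(5 - 12\right) Q\right) = 8 + \left(0 + 5 \left(-7\right) Q\right) = 8 + \left(0 - 35 Q\right) = 8 - 35 Q$)
$460 \left(-3 + f{\left(23,-17 \right)}\right) = 460 \left(-3 + \left(8 - -595\right)\right) = 460 \left(-3 + \left(8 + 595\right)\right) = 460 \left(-3 + 603\right) = 460 \cdot 600 = 276000$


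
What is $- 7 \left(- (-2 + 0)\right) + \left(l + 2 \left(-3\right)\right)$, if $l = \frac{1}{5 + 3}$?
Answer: $- \frac{159}{8} \approx -19.875$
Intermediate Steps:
$l = \frac{1}{8} \approx 0.125$
$- 7 \left(- (-2 + 0)\right) + \left(l + 2 \left(-3\right)\right) = - 7 \left(- (-2 + 0)\right) + \left(\frac{1}{8} + 2 \left(-3\right)\right) = - 7 \left(\left(-1\right) \left(-2\right)\right) + \left(\frac{1}{8} - 6\right) = \left(-7\right) 2 - \frac{47}{8} = -14 - \frac{47}{8} = - \frac{159}{8}$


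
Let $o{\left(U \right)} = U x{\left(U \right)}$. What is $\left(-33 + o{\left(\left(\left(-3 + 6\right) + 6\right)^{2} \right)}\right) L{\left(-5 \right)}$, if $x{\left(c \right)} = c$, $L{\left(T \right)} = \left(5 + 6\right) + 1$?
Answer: $78336$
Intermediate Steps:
$L{\left(T \right)} = 12$ ($L{\left(T \right)} = 11 + 1 = 12$)
$o{\left(U \right)} = U^{2}$ ($o{\left(U \right)} = U U = U^{2}$)
$\left(-33 + o{\left(\left(\left(-3 + 6\right) + 6\right)^{2} \right)}\right) L{\left(-5 \right)} = \left(-33 + \left(\left(\left(-3 + 6\right) + 6\right)^{2}\right)^{2}\right) 12 = \left(-33 + \left(\left(3 + 6\right)^{2}\right)^{2}\right) 12 = \left(-33 + \left(9^{2}\right)^{2}\right) 12 = \left(-33 + 81^{2}\right) 12 = \left(-33 + 6561\right) 12 = 6528 \cdot 12 = 78336$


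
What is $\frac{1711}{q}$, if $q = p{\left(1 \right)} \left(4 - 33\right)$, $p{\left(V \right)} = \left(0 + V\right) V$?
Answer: $-59$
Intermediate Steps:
$p{\left(V \right)} = V^{2}$ ($p{\left(V \right)} = V V = V^{2}$)
$q = -29$ ($q = 1^{2} \left(4 - 33\right) = 1 \left(-29\right) = -29$)
$\frac{1711}{q} = \frac{1711}{-29} = 1711 \left(- \frac{1}{29}\right) = -59$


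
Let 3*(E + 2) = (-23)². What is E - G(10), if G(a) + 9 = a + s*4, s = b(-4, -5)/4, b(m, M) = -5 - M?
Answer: 520/3 ≈ 173.33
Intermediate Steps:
E = 523/3 (E = -2 + (⅓)*(-23)² = -2 + (⅓)*529 = -2 + 529/3 = 523/3 ≈ 174.33)
s = 0 (s = (-5 - 1*(-5))/4 = (-5 + 5)*(¼) = 0*(¼) = 0)
G(a) = -9 + a (G(a) = -9 + (a + 0*4) = -9 + (a + 0) = -9 + a)
E - G(10) = 523/3 - (-9 + 10) = 523/3 - 1*1 = 523/3 - 1 = 520/3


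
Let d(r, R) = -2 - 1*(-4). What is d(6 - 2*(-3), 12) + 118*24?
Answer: 2834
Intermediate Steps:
d(r, R) = 2 (d(r, R) = -2 + 4 = 2)
d(6 - 2*(-3), 12) + 118*24 = 2 + 118*24 = 2 + 2832 = 2834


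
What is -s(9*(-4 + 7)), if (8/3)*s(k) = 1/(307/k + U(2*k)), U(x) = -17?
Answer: 81/1216 ≈ 0.066612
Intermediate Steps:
s(k) = 3/(8*(-17 + 307/k)) (s(k) = 3/(8*(307/k - 17)) = 3/(8*(-17 + 307/k)))
-s(9*(-4 + 7)) = -3*9*(-4 + 7)/(8*(307 - 153*(-4 + 7))) = -3*9*3/(8*(307 - 153*3)) = -3*27/(8*(307 - 17*27)) = -3*27/(8*(307 - 459)) = -3*27/(8*(-152)) = -3*27*(-1)/(8*152) = -1*(-81/1216) = 81/1216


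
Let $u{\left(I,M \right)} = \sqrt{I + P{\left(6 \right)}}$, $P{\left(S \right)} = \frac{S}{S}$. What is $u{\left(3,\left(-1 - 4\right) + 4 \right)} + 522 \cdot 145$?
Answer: $75692$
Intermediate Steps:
$P{\left(S \right)} = 1$
$u{\left(I,M \right)} = \sqrt{1 + I}$ ($u{\left(I,M \right)} = \sqrt{I + 1} = \sqrt{1 + I}$)
$u{\left(3,\left(-1 - 4\right) + 4 \right)} + 522 \cdot 145 = \sqrt{1 + 3} + 522 \cdot 145 = \sqrt{4} + 75690 = 2 + 75690 = 75692$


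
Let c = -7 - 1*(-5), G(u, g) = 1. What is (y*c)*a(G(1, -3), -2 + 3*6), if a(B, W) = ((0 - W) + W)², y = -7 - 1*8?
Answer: 0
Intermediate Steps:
c = -2 (c = -7 + 5 = -2)
y = -15 (y = -7 - 8 = -15)
a(B, W) = 0 (a(B, W) = (-W + W)² = 0² = 0)
(y*c)*a(G(1, -3), -2 + 3*6) = -15*(-2)*0 = 30*0 = 0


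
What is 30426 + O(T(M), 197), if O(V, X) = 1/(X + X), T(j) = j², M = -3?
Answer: 11987845/394 ≈ 30426.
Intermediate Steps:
O(V, X) = 1/(2*X)
30426 + O(T(M), 197) = 30426 + (½)/197 = 30426 + (½)*(1/197) = 30426 + 1/394 = 11987845/394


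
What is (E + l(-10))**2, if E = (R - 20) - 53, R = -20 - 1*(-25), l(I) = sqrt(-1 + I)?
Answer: (68 - I*sqrt(11))**2 ≈ 4613.0 - 451.06*I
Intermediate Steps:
R = 5 (R = -20 + 25 = 5)
E = -68 (E = (5 - 20) - 53 = -15 - 53 = -68)
(E + l(-10))**2 = (-68 + sqrt(-1 - 10))**2 = (-68 + sqrt(-11))**2 = (-68 + I*sqrt(11))**2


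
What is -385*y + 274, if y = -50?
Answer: 19524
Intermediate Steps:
-385*y + 274 = -385*(-50) + 274 = 19250 + 274 = 19524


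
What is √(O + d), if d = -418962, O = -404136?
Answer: I*√823098 ≈ 907.25*I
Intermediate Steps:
√(O + d) = √(-404136 - 418962) = √(-823098) = I*√823098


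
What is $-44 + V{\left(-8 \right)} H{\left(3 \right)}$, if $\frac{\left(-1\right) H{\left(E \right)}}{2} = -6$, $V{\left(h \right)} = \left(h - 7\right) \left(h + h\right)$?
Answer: $2836$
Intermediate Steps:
$V{\left(h \right)} = 2 h \left(-7 + h\right)$ ($V{\left(h \right)} = \left(h - 7\right) 2 h = \left(-7 + h\right) 2 h = 2 h \left(-7 + h\right)$)
$H{\left(E \right)} = 12$ ($H{\left(E \right)} = \left(-2\right) \left(-6\right) = 12$)
$-44 + V{\left(-8 \right)} H{\left(3 \right)} = -44 + 2 \left(-8\right) \left(-7 - 8\right) 12 = -44 + 2 \left(-8\right) \left(-15\right) 12 = -44 + 240 \cdot 12 = -44 + 2880 = 2836$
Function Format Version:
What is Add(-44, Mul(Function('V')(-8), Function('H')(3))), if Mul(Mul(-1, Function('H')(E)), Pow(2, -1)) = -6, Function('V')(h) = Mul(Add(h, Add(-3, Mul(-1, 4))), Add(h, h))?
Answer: 2836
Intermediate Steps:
Function('V')(h) = Mul(2, h, Add(-7, h)) (Function('V')(h) = Mul(Add(h, Add(-3, -4)), Mul(2, h)) = Mul(Add(h, -7), Mul(2, h)) = Mul(Add(-7, h), Mul(2, h)) = Mul(2, h, Add(-7, h)))
Function('H')(E) = 12 (Function('H')(E) = Mul(-2, -6) = 12)
Add(-44, Mul(Function('V')(-8), Function('H')(3))) = Add(-44, Mul(Mul(2, -8, Add(-7, -8)), 12)) = Add(-44, Mul(Mul(2, -8, -15), 12)) = Add(-44, Mul(240, 12)) = Add(-44, 2880) = 2836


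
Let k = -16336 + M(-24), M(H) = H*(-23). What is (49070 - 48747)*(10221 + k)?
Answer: -1796849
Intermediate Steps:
M(H) = -23*H
k = -15784 (k = -16336 - 23*(-24) = -16336 + 552 = -15784)
(49070 - 48747)*(10221 + k) = (49070 - 48747)*(10221 - 15784) = 323*(-5563) = -1796849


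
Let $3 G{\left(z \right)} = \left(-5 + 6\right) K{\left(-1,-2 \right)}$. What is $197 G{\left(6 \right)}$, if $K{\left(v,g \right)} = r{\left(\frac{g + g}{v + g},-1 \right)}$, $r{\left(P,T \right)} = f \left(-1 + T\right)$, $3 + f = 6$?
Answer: $-394$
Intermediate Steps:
$f = 3$ ($f = -3 + 6 = 3$)
$r{\left(P,T \right)} = -3 + 3 T$ ($r{\left(P,T \right)} = 3 \left(-1 + T\right) = -3 + 3 T$)
$K{\left(v,g \right)} = -6$ ($K{\left(v,g \right)} = -3 + 3 \left(-1\right) = -3 - 3 = -6$)
$G{\left(z \right)} = -2$ ($G{\left(z \right)} = \frac{\left(-5 + 6\right) \left(-6\right)}{3} = \frac{1 \left(-6\right)}{3} = \frac{1}{3} \left(-6\right) = -2$)
$197 G{\left(6 \right)} = 197 \left(-2\right) = -394$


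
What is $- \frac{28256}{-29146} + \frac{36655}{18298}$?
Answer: $\frac{792687459}{266656754} \approx 2.9727$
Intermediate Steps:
$- \frac{28256}{-29146} + \frac{36655}{18298} = \left(-28256\right) \left(- \frac{1}{29146}\right) + 36655 \cdot \frac{1}{18298} = \frac{14128}{14573} + \frac{36655}{18298} = \frac{792687459}{266656754}$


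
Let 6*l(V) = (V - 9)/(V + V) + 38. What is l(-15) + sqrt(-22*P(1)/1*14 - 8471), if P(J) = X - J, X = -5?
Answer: 97/15 + I*sqrt(6623) ≈ 6.4667 + 81.382*I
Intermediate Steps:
P(J) = -5 - J
l(V) = 19/3 + (-9 + V)/(12*V) (l(V) = ((V - 9)/(V + V) + 38)/6 = ((-9 + V)/((2*V)) + 38)/6 = ((-9 + V)*(1/(2*V)) + 38)/6 = ((-9 + V)/(2*V) + 38)/6 = (38 + (-9 + V)/(2*V))/6 = 19/3 + (-9 + V)/(12*V))
l(-15) + sqrt(-22*P(1)/1*14 - 8471) = (1/12)*(-9 + 77*(-15))/(-15) + sqrt(-22*(-5 - 1*1)/1*14 - 8471) = (1/12)*(-1/15)*(-9 - 1155) + sqrt(-22*(-5 - 1)*14 - 8471) = (1/12)*(-1/15)*(-1164) + sqrt(-(-132)*14 - 8471) = 97/15 + sqrt(-22*(-6)*14 - 8471) = 97/15 + sqrt(132*14 - 8471) = 97/15 + sqrt(1848 - 8471) = 97/15 + sqrt(-6623) = 97/15 + I*sqrt(6623)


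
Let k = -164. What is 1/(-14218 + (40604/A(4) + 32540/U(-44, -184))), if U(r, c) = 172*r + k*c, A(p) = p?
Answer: -5652/22978549 ≈ -0.00024597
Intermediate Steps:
U(r, c) = -164*c + 172*r (U(r, c) = 172*r - 164*c = -164*c + 172*r)
1/(-14218 + (40604/A(4) + 32540/U(-44, -184))) = 1/(-14218 + (40604/4 + 32540/(-164*(-184) + 172*(-44)))) = 1/(-14218 + (40604*(¼) + 32540/(30176 - 7568))) = 1/(-14218 + (10151 + 32540/22608)) = 1/(-14218 + (10151 + 32540*(1/22608))) = 1/(-14218 + (10151 + 8135/5652)) = 1/(-14218 + 57381587/5652) = 1/(-22978549/5652) = -5652/22978549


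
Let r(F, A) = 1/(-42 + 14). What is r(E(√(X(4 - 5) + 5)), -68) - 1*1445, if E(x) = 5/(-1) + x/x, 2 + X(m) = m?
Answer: -40461/28 ≈ -1445.0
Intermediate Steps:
X(m) = -2 + m
E(x) = -4 (E(x) = 5*(-1) + 1 = -5 + 1 = -4)
r(F, A) = -1/28 (r(F, A) = 1/(-28) = -1/28)
r(E(√(X(4 - 5) + 5)), -68) - 1*1445 = -1/28 - 1*1445 = -1/28 - 1445 = -40461/28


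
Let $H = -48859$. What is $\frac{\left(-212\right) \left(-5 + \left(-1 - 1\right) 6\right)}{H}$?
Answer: $- \frac{3604}{48859} \approx -0.073763$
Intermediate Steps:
$\frac{\left(-212\right) \left(-5 + \left(-1 - 1\right) 6\right)}{H} = \frac{\left(-212\right) \left(-5 + \left(-1 - 1\right) 6\right)}{-48859} = - 212 \left(-5 - 12\right) \left(- \frac{1}{48859}\right) = \left(-212\right) \left(-17\right) \left(- \frac{1}{48859}\right) = 3604 \left(- \frac{1}{48859}\right) = - \frac{3604}{48859}$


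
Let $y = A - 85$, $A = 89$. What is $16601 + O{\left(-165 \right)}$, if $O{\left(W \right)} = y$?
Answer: $16605$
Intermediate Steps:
$y = 4$ ($y = 89 - 85 = 4$)
$O{\left(W \right)} = 4$
$16601 + O{\left(-165 \right)} = 16601 + 4 = 16605$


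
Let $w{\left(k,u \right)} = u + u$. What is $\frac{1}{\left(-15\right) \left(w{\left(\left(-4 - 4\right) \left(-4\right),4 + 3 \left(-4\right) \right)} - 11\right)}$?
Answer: $\frac{1}{405} \approx 0.0024691$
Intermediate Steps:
$w{\left(k,u \right)} = 2 u$
$\frac{1}{\left(-15\right) \left(w{\left(\left(-4 - 4\right) \left(-4\right),4 + 3 \left(-4\right) \right)} - 11\right)} = \frac{1}{\left(-15\right) \left(2 \left(4 + 3 \left(-4\right)\right) - 11\right)} = \frac{1}{\left(-15\right) \left(2 \left(4 - 12\right) - 11\right)} = \frac{1}{\left(-15\right) \left(2 \left(-8\right) - 11\right)} = \frac{1}{\left(-15\right) \left(-16 - 11\right)} = \frac{1}{\left(-15\right) \left(-27\right)} = \frac{1}{405}$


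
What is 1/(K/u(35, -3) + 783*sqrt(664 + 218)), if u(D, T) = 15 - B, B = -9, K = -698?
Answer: 4188/77867085911 + 2367792*sqrt(2)/77867085911 ≈ 4.3057e-5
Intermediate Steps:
u(D, T) = 24 (u(D, T) = 15 - 1*(-9) = 15 + 9 = 24)
1/(K/u(35, -3) + 783*sqrt(664 + 218)) = 1/(-698/24 + 783*sqrt(664 + 218)) = 1/(-698*1/24 + 783*sqrt(882)) = 1/(-349/12 + 783*(21*sqrt(2))) = 1/(-349/12 + 16443*sqrt(2))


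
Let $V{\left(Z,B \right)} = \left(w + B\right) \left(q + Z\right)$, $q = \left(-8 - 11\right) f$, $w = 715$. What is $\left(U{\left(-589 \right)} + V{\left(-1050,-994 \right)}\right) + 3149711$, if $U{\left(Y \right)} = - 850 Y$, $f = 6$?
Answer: $3975117$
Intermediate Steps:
$q = -114$ ($q = \left(-8 - 11\right) 6 = \left(-19\right) 6 = -114$)
$V{\left(Z,B \right)} = \left(-114 + Z\right) \left(715 + B\right)$ ($V{\left(Z,B \right)} = \left(715 + B\right) \left(-114 + Z\right) = \left(-114 + Z\right) \left(715 + B\right)$)
$\left(U{\left(-589 \right)} + V{\left(-1050,-994 \right)}\right) + 3149711 = \left(\left(-850\right) \left(-589\right) - -324756\right) + 3149711 = \left(500650 + \left(-81510 + 113316 - 750750 + 1043700\right)\right) + 3149711 = \left(500650 + 324756\right) + 3149711 = 825406 + 3149711 = 3975117$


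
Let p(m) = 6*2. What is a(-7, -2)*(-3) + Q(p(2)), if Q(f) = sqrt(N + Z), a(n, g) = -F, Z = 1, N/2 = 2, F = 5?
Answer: 15 + sqrt(5) ≈ 17.236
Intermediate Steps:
N = 4 (N = 2*2 = 4)
p(m) = 12
a(n, g) = -5 (a(n, g) = -1*5 = -5)
Q(f) = sqrt(5) (Q(f) = sqrt(4 + 1) = sqrt(5))
a(-7, -2)*(-3) + Q(p(2)) = -5*(-3) + sqrt(5) = 15 + sqrt(5)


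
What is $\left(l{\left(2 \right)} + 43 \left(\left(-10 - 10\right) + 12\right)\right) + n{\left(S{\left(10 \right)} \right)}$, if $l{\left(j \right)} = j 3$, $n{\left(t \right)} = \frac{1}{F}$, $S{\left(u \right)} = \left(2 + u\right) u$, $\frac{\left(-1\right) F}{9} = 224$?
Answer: $- \frac{681409}{2016} \approx -338.0$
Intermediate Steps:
$F = -2016$ ($F = \left(-9\right) 224 = -2016$)
$S{\left(u \right)} = u \left(2 + u\right)$
$n{\left(t \right)} = - \frac{1}{2016}$ ($n{\left(t \right)} = \frac{1}{-2016} = - \frac{1}{2016}$)
$l{\left(j \right)} = 3 j$
$\left(l{\left(2 \right)} + 43 \left(\left(-10 - 10\right) + 12\right)\right) + n{\left(S{\left(10 \right)} \right)} = \left(3 \cdot 2 + 43 \left(\left(-10 - 10\right) + 12\right)\right) - \frac{1}{2016} = \left(6 + 43 \left(-20 + 12\right)\right) - \frac{1}{2016} = \left(6 + 43 \left(-8\right)\right) - \frac{1}{2016} = \left(6 - 344\right) - \frac{1}{2016} = -338 - \frac{1}{2016} = - \frac{681409}{2016}$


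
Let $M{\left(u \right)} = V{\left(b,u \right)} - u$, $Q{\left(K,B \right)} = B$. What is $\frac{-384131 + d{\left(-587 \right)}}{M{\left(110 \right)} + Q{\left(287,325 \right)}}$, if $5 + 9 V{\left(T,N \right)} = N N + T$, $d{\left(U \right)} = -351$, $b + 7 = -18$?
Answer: $- \frac{3460338}{14005} \approx -247.08$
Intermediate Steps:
$b = -25$ ($b = -7 - 18 = -25$)
$V{\left(T,N \right)} = - \frac{5}{9} + \frac{T}{9} + \frac{N^{2}}{9}$ ($V{\left(T,N \right)} = - \frac{5}{9} + \frac{N N + T}{9} = - \frac{5}{9} + \frac{N^{2} + T}{9} = - \frac{5}{9} + \frac{T + N^{2}}{9} = - \frac{5}{9} + \left(\frac{T}{9} + \frac{N^{2}}{9}\right) = - \frac{5}{9} + \frac{T}{9} + \frac{N^{2}}{9}$)
$M{\left(u \right)} = - \frac{10}{3} - u + \frac{u^{2}}{9}$ ($M{\left(u \right)} = \left(- \frac{5}{9} + \frac{1}{9} \left(-25\right) + \frac{u^{2}}{9}\right) - u = \left(- \frac{5}{9} - \frac{25}{9} + \frac{u^{2}}{9}\right) - u = \left(- \frac{10}{3} + \frac{u^{2}}{9}\right) - u = - \frac{10}{3} - u + \frac{u^{2}}{9}$)
$\frac{-384131 + d{\left(-587 \right)}}{M{\left(110 \right)} + Q{\left(287,325 \right)}} = \frac{-384131 - 351}{\left(- \frac{10}{3} - 110 + \frac{110^{2}}{9}\right) + 325} = - \frac{384482}{\left(- \frac{10}{3} - 110 + \frac{1}{9} \cdot 12100\right) + 325} = - \frac{384482}{\left(- \frac{10}{3} - 110 + \frac{12100}{9}\right) + 325} = - \frac{384482}{\frac{11080}{9} + 325} = - \frac{384482}{\frac{14005}{9}} = \left(-384482\right) \frac{9}{14005} = - \frac{3460338}{14005}$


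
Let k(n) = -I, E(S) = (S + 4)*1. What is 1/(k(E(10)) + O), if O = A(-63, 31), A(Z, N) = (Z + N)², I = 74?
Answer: 1/950 ≈ 0.0010526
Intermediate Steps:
E(S) = 4 + S (E(S) = (4 + S)*1 = 4 + S)
k(n) = -74 (k(n) = -1*74 = -74)
A(Z, N) = (N + Z)²
O = 1024 (O = (31 - 63)² = (-32)² = 1024)
1/(k(E(10)) + O) = 1/(-74 + 1024) = 1/950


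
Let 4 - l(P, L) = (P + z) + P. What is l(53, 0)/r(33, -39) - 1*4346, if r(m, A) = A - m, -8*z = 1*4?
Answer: -625621/144 ≈ -4344.6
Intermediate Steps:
z = -½ (z = -4/8 = -⅛*4 = -½ ≈ -0.50000)
l(P, L) = 9/2 - 2*P (l(P, L) = 4 - ((P - ½) + P) = 4 - ((-½ + P) + P) = 4 - (-½ + 2*P) = 4 + (½ - 2*P) = 9/2 - 2*P)
l(53, 0)/r(33, -39) - 1*4346 = (9/2 - 2*53)/(-39 - 1*33) - 1*4346 = (9/2 - 106)/(-39 - 33) - 4346 = -203/2/(-72) - 4346 = -203/2*(-1/72) - 4346 = 203/144 - 4346 = -625621/144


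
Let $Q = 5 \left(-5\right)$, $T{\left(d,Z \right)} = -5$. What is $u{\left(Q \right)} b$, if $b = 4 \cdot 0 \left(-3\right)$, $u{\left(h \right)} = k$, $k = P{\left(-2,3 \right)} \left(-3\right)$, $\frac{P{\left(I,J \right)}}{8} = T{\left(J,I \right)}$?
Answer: $0$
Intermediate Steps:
$P{\left(I,J \right)} = -40$ ($P{\left(I,J \right)} = 8 \left(-5\right) = -40$)
$Q = -25$
$k = 120$ ($k = \left(-40\right) \left(-3\right) = 120$)
$u{\left(h \right)} = 120$
$b = 0$ ($b = 0 \left(-3\right) = 0$)
$u{\left(Q \right)} b = 120 \cdot 0 = 0$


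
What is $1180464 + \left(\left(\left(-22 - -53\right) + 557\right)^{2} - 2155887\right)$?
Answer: $-629679$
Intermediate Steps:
$1180464 + \left(\left(\left(-22 - -53\right) + 557\right)^{2} - 2155887\right) = 1180464 - \left(2155887 - \left(\left(-22 + 53\right) + 557\right)^{2}\right) = 1180464 - \left(2155887 - \left(31 + 557\right)^{2}\right) = 1180464 - \left(2155887 - 588^{2}\right) = 1180464 + \left(345744 - 2155887\right) = 1180464 - 1810143 = -629679$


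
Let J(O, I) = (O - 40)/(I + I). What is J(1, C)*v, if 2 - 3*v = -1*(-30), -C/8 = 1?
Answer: -91/4 ≈ -22.750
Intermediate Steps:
C = -8 (C = -8*1 = -8)
J(O, I) = (-40 + O)/(2*I) (J(O, I) = (-40 + O)/((2*I)) = (-40 + O)*(1/(2*I)) = (-40 + O)/(2*I))
v = -28/3 (v = ⅔ - (-1)*(-30)/3 = ⅔ - ⅓*30 = ⅔ - 10 = -28/3 ≈ -9.3333)
J(1, C)*v = ((½)*(-40 + 1)/(-8))*(-28/3) = ((½)*(-⅛)*(-39))*(-28/3) = (39/16)*(-28/3) = -91/4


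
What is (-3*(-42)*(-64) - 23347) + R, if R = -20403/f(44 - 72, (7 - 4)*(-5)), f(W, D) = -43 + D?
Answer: -1801435/58 ≈ -31059.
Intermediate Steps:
R = 20403/58 (R = -20403/(-43 + (7 - 4)*(-5)) = -20403/(-43 + 3*(-5)) = -20403/(-43 - 15) = -20403/(-58) = -20403*(-1/58) = 20403/58 ≈ 351.78)
(-3*(-42)*(-64) - 23347) + R = (-3*(-42)*(-64) - 23347) + 20403/58 = (126*(-64) - 23347) + 20403/58 = (-8064 - 23347) + 20403/58 = -31411 + 20403/58 = -1801435/58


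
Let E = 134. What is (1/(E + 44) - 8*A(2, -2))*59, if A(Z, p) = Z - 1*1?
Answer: -83957/178 ≈ -471.67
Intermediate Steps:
A(Z, p) = -1 + Z (A(Z, p) = Z - 1 = -1 + Z)
(1/(E + 44) - 8*A(2, -2))*59 = (1/(134 + 44) - 8*(-1 + 2))*59 = (1/178 - 8*1)*59 = (1/178 - 8)*59 = -1423/178*59 = -83957/178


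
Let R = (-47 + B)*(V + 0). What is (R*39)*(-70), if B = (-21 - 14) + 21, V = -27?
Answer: -4496310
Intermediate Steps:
B = -14 (B = -35 + 21 = -14)
R = 1647 (R = (-47 - 14)*(-27 + 0) = -61*(-27) = 1647)
(R*39)*(-70) = (1647*39)*(-70) = 64233*(-70) = -4496310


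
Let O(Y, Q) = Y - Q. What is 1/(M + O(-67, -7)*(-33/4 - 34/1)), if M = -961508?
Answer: -1/958973 ≈ -1.0428e-6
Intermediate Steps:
1/(M + O(-67, -7)*(-33/4 - 34/1)) = 1/(-961508 + (-67 - 1*(-7))*(-33/4 - 34/1)) = 1/(-961508 + (-67 + 7)*(-33*1/4 - 34*1)) = 1/(-961508 - 60*(-33/4 - 34)) = 1/(-961508 - 60*(-169/4)) = 1/(-961508 + 2535) = 1/(-958973) = -1/958973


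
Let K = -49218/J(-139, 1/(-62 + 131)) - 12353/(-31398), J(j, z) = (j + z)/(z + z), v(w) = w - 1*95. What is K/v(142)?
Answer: 1604579399/7076010270 ≈ 0.22676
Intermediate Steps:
v(w) = -95 + w (v(w) = w - 95 = -95 + w)
J(j, z) = (j + z)/(2*z) (J(j, z) = (j + z)/((2*z)) = (j + z)*(1/(2*z)) = (j + z)/(2*z))
K = 1604579399/150553410 (K = -49218*2/((-139 + 1/(-62 + 131))*(-62 + 131)) - 12353/(-31398) = -49218*2/(69*(-139 + 1/69)) - 12353*(-1/31398) = -49218*2/(69*(-139 + 1/69)) + 12353/31398 = -49218/((1/2)*69*(-9590/69)) + 12353/31398 = -49218/(-4795) + 12353/31398 = -49218*(-1/4795) + 12353/31398 = 49218/4795 + 12353/31398 = 1604579399/150553410 ≈ 10.658)
K/v(142) = 1604579399/(150553410*(-95 + 142)) = (1604579399/150553410)/47 = (1604579399/150553410)*(1/47) = 1604579399/7076010270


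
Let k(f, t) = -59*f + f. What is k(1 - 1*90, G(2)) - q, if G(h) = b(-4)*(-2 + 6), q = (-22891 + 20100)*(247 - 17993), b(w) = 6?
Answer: -49523924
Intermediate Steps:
q = 49529086 (q = -2791*(-17746) = 49529086)
G(h) = 24 (G(h) = 6*(-2 + 6) = 6*4 = 24)
k(f, t) = -58*f
k(1 - 1*90, G(2)) - q = -58*(1 - 1*90) - 1*49529086 = -58*(1 - 90) - 49529086 = -58*(-89) - 49529086 = 5162 - 49529086 = -49523924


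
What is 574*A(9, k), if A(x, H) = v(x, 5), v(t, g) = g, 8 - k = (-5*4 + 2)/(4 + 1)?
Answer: 2870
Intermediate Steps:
k = 58/5 (k = 8 - (-5*4 + 2)/(4 + 1) = 8 - (-20 + 2)/5 = 8 - (-18)/5 = 8 - 1*(-18/5) = 8 + 18/5 = 58/5 ≈ 11.600)
A(x, H) = 5
574*A(9, k) = 574*5 = 2870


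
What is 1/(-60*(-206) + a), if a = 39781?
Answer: 1/52141 ≈ 1.9179e-5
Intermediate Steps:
1/(-60*(-206) + a) = 1/(-60*(-206) + 39781) = 1/(12360 + 39781) = 1/52141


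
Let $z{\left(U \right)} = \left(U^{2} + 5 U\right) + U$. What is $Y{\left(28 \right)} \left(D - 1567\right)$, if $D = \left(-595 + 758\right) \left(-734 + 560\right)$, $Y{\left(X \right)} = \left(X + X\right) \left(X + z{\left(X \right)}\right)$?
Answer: $-1642503520$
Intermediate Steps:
$z{\left(U \right)} = U^{2} + 6 U$
$Y{\left(X \right)} = 2 X \left(X + X \left(6 + X\right)\right)$ ($Y{\left(X \right)} = \left(X + X\right) \left(X + X \left(6 + X\right)\right) = 2 X \left(X + X \left(6 + X\right)\right)$)
$D = -28362$ ($D = 163 \left(-174\right) = -28362$)
$Y{\left(28 \right)} \left(D - 1567\right) = 2 \cdot 28^{2} \left(7 + 28\right) \left(-28362 - 1567\right) = 2 \cdot 784 \cdot 35 \left(-29929\right) = 54880 \left(-29929\right) = -1642503520$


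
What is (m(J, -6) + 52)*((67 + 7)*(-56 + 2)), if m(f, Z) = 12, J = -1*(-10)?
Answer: -255744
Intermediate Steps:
J = 10
(m(J, -6) + 52)*((67 + 7)*(-56 + 2)) = (12 + 52)*((67 + 7)*(-56 + 2)) = 64*(74*(-54)) = 64*(-3996) = -255744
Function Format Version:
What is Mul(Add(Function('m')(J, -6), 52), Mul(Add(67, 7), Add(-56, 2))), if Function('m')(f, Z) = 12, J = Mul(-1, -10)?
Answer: -255744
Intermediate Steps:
J = 10
Mul(Add(Function('m')(J, -6), 52), Mul(Add(67, 7), Add(-56, 2))) = Mul(Add(12, 52), Mul(Add(67, 7), Add(-56, 2))) = Mul(64, Mul(74, -54)) = Mul(64, -3996) = -255744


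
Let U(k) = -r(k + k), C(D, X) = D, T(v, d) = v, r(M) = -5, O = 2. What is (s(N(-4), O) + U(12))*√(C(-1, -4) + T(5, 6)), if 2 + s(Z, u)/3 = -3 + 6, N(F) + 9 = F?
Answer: 16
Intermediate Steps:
N(F) = -9 + F
U(k) = 5 (U(k) = -1*(-5) = 5)
s(Z, u) = 3 (s(Z, u) = -6 + 3*(-3 + 6) = -6 + 3*3 = -6 + 9 = 3)
(s(N(-4), O) + U(12))*√(C(-1, -4) + T(5, 6)) = (3 + 5)*√(-1 + 5) = 8*√4 = 8*2 = 16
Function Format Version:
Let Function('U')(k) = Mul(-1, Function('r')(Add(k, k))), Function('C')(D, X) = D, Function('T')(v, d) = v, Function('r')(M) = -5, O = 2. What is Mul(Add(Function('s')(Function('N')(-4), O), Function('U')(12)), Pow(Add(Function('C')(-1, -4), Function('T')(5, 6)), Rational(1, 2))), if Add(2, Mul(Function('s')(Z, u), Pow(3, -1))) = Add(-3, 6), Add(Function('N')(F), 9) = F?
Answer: 16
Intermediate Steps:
Function('N')(F) = Add(-9, F)
Function('U')(k) = 5 (Function('U')(k) = Mul(-1, -5) = 5)
Function('s')(Z, u) = 3 (Function('s')(Z, u) = Add(-6, Mul(3, Add(-3, 6))) = Add(-6, Mul(3, 3)) = Add(-6, 9) = 3)
Mul(Add(Function('s')(Function('N')(-4), O), Function('U')(12)), Pow(Add(Function('C')(-1, -4), Function('T')(5, 6)), Rational(1, 2))) = Mul(Add(3, 5), Pow(Add(-1, 5), Rational(1, 2))) = Mul(8, Pow(4, Rational(1, 2))) = Mul(8, 2) = 16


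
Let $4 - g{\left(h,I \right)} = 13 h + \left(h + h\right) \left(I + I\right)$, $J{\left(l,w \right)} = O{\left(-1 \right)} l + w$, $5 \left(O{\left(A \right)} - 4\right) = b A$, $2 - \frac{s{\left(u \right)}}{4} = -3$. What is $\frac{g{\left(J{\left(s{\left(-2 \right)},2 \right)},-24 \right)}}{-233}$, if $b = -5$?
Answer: $- \frac{8470}{233} \approx -36.352$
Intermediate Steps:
$s{\left(u \right)} = 20$ ($s{\left(u \right)} = 8 - -12 = 8 + 12 = 20$)
$O{\left(A \right)} = 4 - A$ ($O{\left(A \right)} = 4 + \frac{\left(-5\right) A}{5} = 4 - A$)
$J{\left(l,w \right)} = w + 5 l$ ($J{\left(l,w \right)} = \left(4 - -1\right) l + w = \left(4 + 1\right) l + w = 5 l + w = w + 5 l$)
$g{\left(h,I \right)} = 4 - 13 h - 4 I h$ ($g{\left(h,I \right)} = 4 - \left(13 h + \left(h + h\right) \left(I + I\right)\right) = 4 - \left(13 h + 2 h 2 I\right) = 4 - \left(13 h + 4 I h\right) = 4 - 13 h - 4 I h$)
$\frac{g{\left(J{\left(s{\left(-2 \right)},2 \right)},-24 \right)}}{-233} = \frac{4 - 13 \left(2 + 5 \cdot 20\right) - - 96 \left(2 + 5 \cdot 20\right)}{-233} = \left(4 - 13 \left(2 + 100\right) - - 96 \left(2 + 100\right)\right) \left(- \frac{1}{233}\right) = \left(4 - 1326 - \left(-96\right) 102\right) \left(- \frac{1}{233}\right) = \left(4 - 1326 + 9792\right) \left(- \frac{1}{233}\right) = 8470 \left(- \frac{1}{233}\right) = - \frac{8470}{233}$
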